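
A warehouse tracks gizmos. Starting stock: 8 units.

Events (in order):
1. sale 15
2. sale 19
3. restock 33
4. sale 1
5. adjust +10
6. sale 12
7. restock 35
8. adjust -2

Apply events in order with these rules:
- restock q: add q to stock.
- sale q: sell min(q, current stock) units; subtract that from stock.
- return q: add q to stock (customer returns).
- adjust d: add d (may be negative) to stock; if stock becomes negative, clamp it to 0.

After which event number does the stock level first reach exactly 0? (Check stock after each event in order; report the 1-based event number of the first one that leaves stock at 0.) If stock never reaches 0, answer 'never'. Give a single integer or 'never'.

Answer: 1

Derivation:
Processing events:
Start: stock = 8
  Event 1 (sale 15): sell min(15,8)=8. stock: 8 - 8 = 0. total_sold = 8
  Event 2 (sale 19): sell min(19,0)=0. stock: 0 - 0 = 0. total_sold = 8
  Event 3 (restock 33): 0 + 33 = 33
  Event 4 (sale 1): sell min(1,33)=1. stock: 33 - 1 = 32. total_sold = 9
  Event 5 (adjust +10): 32 + 10 = 42
  Event 6 (sale 12): sell min(12,42)=12. stock: 42 - 12 = 30. total_sold = 21
  Event 7 (restock 35): 30 + 35 = 65
  Event 8 (adjust -2): 65 + -2 = 63
Final: stock = 63, total_sold = 21

First zero at event 1.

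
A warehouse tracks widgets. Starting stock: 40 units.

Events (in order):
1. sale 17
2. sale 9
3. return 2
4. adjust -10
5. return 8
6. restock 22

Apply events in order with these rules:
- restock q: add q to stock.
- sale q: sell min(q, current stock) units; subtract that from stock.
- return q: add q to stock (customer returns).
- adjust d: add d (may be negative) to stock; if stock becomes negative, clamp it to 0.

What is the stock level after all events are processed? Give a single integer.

Answer: 36

Derivation:
Processing events:
Start: stock = 40
  Event 1 (sale 17): sell min(17,40)=17. stock: 40 - 17 = 23. total_sold = 17
  Event 2 (sale 9): sell min(9,23)=9. stock: 23 - 9 = 14. total_sold = 26
  Event 3 (return 2): 14 + 2 = 16
  Event 4 (adjust -10): 16 + -10 = 6
  Event 5 (return 8): 6 + 8 = 14
  Event 6 (restock 22): 14 + 22 = 36
Final: stock = 36, total_sold = 26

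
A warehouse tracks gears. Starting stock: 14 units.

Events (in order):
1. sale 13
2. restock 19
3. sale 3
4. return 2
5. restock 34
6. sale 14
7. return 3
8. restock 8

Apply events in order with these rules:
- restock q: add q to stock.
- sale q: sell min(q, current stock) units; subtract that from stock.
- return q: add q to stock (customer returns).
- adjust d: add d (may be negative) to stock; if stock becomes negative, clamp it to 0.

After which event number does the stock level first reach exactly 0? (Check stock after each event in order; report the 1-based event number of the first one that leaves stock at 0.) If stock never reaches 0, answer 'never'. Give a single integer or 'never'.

Answer: never

Derivation:
Processing events:
Start: stock = 14
  Event 1 (sale 13): sell min(13,14)=13. stock: 14 - 13 = 1. total_sold = 13
  Event 2 (restock 19): 1 + 19 = 20
  Event 3 (sale 3): sell min(3,20)=3. stock: 20 - 3 = 17. total_sold = 16
  Event 4 (return 2): 17 + 2 = 19
  Event 5 (restock 34): 19 + 34 = 53
  Event 6 (sale 14): sell min(14,53)=14. stock: 53 - 14 = 39. total_sold = 30
  Event 7 (return 3): 39 + 3 = 42
  Event 8 (restock 8): 42 + 8 = 50
Final: stock = 50, total_sold = 30

Stock never reaches 0.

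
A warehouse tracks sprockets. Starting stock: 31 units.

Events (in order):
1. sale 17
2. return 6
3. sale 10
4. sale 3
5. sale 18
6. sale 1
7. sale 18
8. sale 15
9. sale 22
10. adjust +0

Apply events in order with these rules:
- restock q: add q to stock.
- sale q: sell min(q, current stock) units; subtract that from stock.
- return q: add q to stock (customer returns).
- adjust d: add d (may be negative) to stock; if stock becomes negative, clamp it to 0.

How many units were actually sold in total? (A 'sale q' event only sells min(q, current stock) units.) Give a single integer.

Answer: 37

Derivation:
Processing events:
Start: stock = 31
  Event 1 (sale 17): sell min(17,31)=17. stock: 31 - 17 = 14. total_sold = 17
  Event 2 (return 6): 14 + 6 = 20
  Event 3 (sale 10): sell min(10,20)=10. stock: 20 - 10 = 10. total_sold = 27
  Event 4 (sale 3): sell min(3,10)=3. stock: 10 - 3 = 7. total_sold = 30
  Event 5 (sale 18): sell min(18,7)=7. stock: 7 - 7 = 0. total_sold = 37
  Event 6 (sale 1): sell min(1,0)=0. stock: 0 - 0 = 0. total_sold = 37
  Event 7 (sale 18): sell min(18,0)=0. stock: 0 - 0 = 0. total_sold = 37
  Event 8 (sale 15): sell min(15,0)=0. stock: 0 - 0 = 0. total_sold = 37
  Event 9 (sale 22): sell min(22,0)=0. stock: 0 - 0 = 0. total_sold = 37
  Event 10 (adjust +0): 0 + 0 = 0
Final: stock = 0, total_sold = 37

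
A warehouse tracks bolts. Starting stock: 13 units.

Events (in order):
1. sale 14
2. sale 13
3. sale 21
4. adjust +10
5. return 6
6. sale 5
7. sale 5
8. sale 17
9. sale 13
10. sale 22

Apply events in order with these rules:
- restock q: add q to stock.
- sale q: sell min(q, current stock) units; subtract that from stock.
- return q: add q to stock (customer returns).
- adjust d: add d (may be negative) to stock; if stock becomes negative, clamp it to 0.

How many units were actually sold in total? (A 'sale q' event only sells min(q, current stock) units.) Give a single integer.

Processing events:
Start: stock = 13
  Event 1 (sale 14): sell min(14,13)=13. stock: 13 - 13 = 0. total_sold = 13
  Event 2 (sale 13): sell min(13,0)=0. stock: 0 - 0 = 0. total_sold = 13
  Event 3 (sale 21): sell min(21,0)=0. stock: 0 - 0 = 0. total_sold = 13
  Event 4 (adjust +10): 0 + 10 = 10
  Event 5 (return 6): 10 + 6 = 16
  Event 6 (sale 5): sell min(5,16)=5. stock: 16 - 5 = 11. total_sold = 18
  Event 7 (sale 5): sell min(5,11)=5. stock: 11 - 5 = 6. total_sold = 23
  Event 8 (sale 17): sell min(17,6)=6. stock: 6 - 6 = 0. total_sold = 29
  Event 9 (sale 13): sell min(13,0)=0. stock: 0 - 0 = 0. total_sold = 29
  Event 10 (sale 22): sell min(22,0)=0. stock: 0 - 0 = 0. total_sold = 29
Final: stock = 0, total_sold = 29

Answer: 29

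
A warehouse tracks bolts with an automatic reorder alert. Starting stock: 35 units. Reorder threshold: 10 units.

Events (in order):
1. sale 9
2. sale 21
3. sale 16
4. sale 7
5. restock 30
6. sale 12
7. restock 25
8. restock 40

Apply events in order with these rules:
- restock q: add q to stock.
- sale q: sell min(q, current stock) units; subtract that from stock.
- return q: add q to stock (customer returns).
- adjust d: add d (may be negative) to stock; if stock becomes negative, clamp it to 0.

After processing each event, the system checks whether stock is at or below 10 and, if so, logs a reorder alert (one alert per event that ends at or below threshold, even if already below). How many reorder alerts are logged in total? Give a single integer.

Processing events:
Start: stock = 35
  Event 1 (sale 9): sell min(9,35)=9. stock: 35 - 9 = 26. total_sold = 9
  Event 2 (sale 21): sell min(21,26)=21. stock: 26 - 21 = 5. total_sold = 30
  Event 3 (sale 16): sell min(16,5)=5. stock: 5 - 5 = 0. total_sold = 35
  Event 4 (sale 7): sell min(7,0)=0. stock: 0 - 0 = 0. total_sold = 35
  Event 5 (restock 30): 0 + 30 = 30
  Event 6 (sale 12): sell min(12,30)=12. stock: 30 - 12 = 18. total_sold = 47
  Event 7 (restock 25): 18 + 25 = 43
  Event 8 (restock 40): 43 + 40 = 83
Final: stock = 83, total_sold = 47

Checking against threshold 10:
  After event 1: stock=26 > 10
  After event 2: stock=5 <= 10 -> ALERT
  After event 3: stock=0 <= 10 -> ALERT
  After event 4: stock=0 <= 10 -> ALERT
  After event 5: stock=30 > 10
  After event 6: stock=18 > 10
  After event 7: stock=43 > 10
  After event 8: stock=83 > 10
Alert events: [2, 3, 4]. Count = 3

Answer: 3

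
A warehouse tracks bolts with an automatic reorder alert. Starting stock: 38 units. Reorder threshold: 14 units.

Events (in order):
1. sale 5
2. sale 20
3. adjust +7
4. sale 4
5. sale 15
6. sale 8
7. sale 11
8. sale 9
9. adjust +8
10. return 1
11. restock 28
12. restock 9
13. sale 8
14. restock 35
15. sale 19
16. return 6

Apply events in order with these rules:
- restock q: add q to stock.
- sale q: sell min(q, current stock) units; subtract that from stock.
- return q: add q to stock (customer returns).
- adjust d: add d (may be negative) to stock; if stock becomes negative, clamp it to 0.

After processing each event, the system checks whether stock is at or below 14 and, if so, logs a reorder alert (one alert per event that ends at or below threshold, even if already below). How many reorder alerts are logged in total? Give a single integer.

Processing events:
Start: stock = 38
  Event 1 (sale 5): sell min(5,38)=5. stock: 38 - 5 = 33. total_sold = 5
  Event 2 (sale 20): sell min(20,33)=20. stock: 33 - 20 = 13. total_sold = 25
  Event 3 (adjust +7): 13 + 7 = 20
  Event 4 (sale 4): sell min(4,20)=4. stock: 20 - 4 = 16. total_sold = 29
  Event 5 (sale 15): sell min(15,16)=15. stock: 16 - 15 = 1. total_sold = 44
  Event 6 (sale 8): sell min(8,1)=1. stock: 1 - 1 = 0. total_sold = 45
  Event 7 (sale 11): sell min(11,0)=0. stock: 0 - 0 = 0. total_sold = 45
  Event 8 (sale 9): sell min(9,0)=0. stock: 0 - 0 = 0. total_sold = 45
  Event 9 (adjust +8): 0 + 8 = 8
  Event 10 (return 1): 8 + 1 = 9
  Event 11 (restock 28): 9 + 28 = 37
  Event 12 (restock 9): 37 + 9 = 46
  Event 13 (sale 8): sell min(8,46)=8. stock: 46 - 8 = 38. total_sold = 53
  Event 14 (restock 35): 38 + 35 = 73
  Event 15 (sale 19): sell min(19,73)=19. stock: 73 - 19 = 54. total_sold = 72
  Event 16 (return 6): 54 + 6 = 60
Final: stock = 60, total_sold = 72

Checking against threshold 14:
  After event 1: stock=33 > 14
  After event 2: stock=13 <= 14 -> ALERT
  After event 3: stock=20 > 14
  After event 4: stock=16 > 14
  After event 5: stock=1 <= 14 -> ALERT
  After event 6: stock=0 <= 14 -> ALERT
  After event 7: stock=0 <= 14 -> ALERT
  After event 8: stock=0 <= 14 -> ALERT
  After event 9: stock=8 <= 14 -> ALERT
  After event 10: stock=9 <= 14 -> ALERT
  After event 11: stock=37 > 14
  After event 12: stock=46 > 14
  After event 13: stock=38 > 14
  After event 14: stock=73 > 14
  After event 15: stock=54 > 14
  After event 16: stock=60 > 14
Alert events: [2, 5, 6, 7, 8, 9, 10]. Count = 7

Answer: 7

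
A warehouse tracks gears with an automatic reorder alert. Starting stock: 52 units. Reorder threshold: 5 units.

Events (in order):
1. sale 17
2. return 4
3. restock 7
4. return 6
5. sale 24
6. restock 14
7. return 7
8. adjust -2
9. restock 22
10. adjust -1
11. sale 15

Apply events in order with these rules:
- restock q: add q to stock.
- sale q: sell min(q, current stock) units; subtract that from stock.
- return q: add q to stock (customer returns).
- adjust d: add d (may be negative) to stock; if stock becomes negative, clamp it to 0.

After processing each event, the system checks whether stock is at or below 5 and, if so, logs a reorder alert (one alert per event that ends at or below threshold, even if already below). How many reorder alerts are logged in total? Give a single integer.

Processing events:
Start: stock = 52
  Event 1 (sale 17): sell min(17,52)=17. stock: 52 - 17 = 35. total_sold = 17
  Event 2 (return 4): 35 + 4 = 39
  Event 3 (restock 7): 39 + 7 = 46
  Event 4 (return 6): 46 + 6 = 52
  Event 5 (sale 24): sell min(24,52)=24. stock: 52 - 24 = 28. total_sold = 41
  Event 6 (restock 14): 28 + 14 = 42
  Event 7 (return 7): 42 + 7 = 49
  Event 8 (adjust -2): 49 + -2 = 47
  Event 9 (restock 22): 47 + 22 = 69
  Event 10 (adjust -1): 69 + -1 = 68
  Event 11 (sale 15): sell min(15,68)=15. stock: 68 - 15 = 53. total_sold = 56
Final: stock = 53, total_sold = 56

Checking against threshold 5:
  After event 1: stock=35 > 5
  After event 2: stock=39 > 5
  After event 3: stock=46 > 5
  After event 4: stock=52 > 5
  After event 5: stock=28 > 5
  After event 6: stock=42 > 5
  After event 7: stock=49 > 5
  After event 8: stock=47 > 5
  After event 9: stock=69 > 5
  After event 10: stock=68 > 5
  After event 11: stock=53 > 5
Alert events: []. Count = 0

Answer: 0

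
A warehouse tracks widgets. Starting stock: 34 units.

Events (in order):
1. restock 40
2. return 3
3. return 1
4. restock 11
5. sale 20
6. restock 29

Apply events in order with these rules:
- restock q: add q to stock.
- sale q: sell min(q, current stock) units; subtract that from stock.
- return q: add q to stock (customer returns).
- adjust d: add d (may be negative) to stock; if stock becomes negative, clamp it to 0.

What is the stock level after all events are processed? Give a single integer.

Processing events:
Start: stock = 34
  Event 1 (restock 40): 34 + 40 = 74
  Event 2 (return 3): 74 + 3 = 77
  Event 3 (return 1): 77 + 1 = 78
  Event 4 (restock 11): 78 + 11 = 89
  Event 5 (sale 20): sell min(20,89)=20. stock: 89 - 20 = 69. total_sold = 20
  Event 6 (restock 29): 69 + 29 = 98
Final: stock = 98, total_sold = 20

Answer: 98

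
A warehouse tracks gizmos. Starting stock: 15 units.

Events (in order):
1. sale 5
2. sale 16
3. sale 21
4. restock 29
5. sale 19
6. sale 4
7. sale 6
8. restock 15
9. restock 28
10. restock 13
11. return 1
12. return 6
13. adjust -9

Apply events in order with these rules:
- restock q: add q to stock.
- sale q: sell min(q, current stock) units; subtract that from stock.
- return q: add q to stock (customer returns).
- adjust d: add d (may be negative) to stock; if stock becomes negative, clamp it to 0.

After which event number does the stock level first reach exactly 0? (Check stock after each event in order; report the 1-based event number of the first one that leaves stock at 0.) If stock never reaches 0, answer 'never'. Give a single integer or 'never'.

Processing events:
Start: stock = 15
  Event 1 (sale 5): sell min(5,15)=5. stock: 15 - 5 = 10. total_sold = 5
  Event 2 (sale 16): sell min(16,10)=10. stock: 10 - 10 = 0. total_sold = 15
  Event 3 (sale 21): sell min(21,0)=0. stock: 0 - 0 = 0. total_sold = 15
  Event 4 (restock 29): 0 + 29 = 29
  Event 5 (sale 19): sell min(19,29)=19. stock: 29 - 19 = 10. total_sold = 34
  Event 6 (sale 4): sell min(4,10)=4. stock: 10 - 4 = 6. total_sold = 38
  Event 7 (sale 6): sell min(6,6)=6. stock: 6 - 6 = 0. total_sold = 44
  Event 8 (restock 15): 0 + 15 = 15
  Event 9 (restock 28): 15 + 28 = 43
  Event 10 (restock 13): 43 + 13 = 56
  Event 11 (return 1): 56 + 1 = 57
  Event 12 (return 6): 57 + 6 = 63
  Event 13 (adjust -9): 63 + -9 = 54
Final: stock = 54, total_sold = 44

First zero at event 2.

Answer: 2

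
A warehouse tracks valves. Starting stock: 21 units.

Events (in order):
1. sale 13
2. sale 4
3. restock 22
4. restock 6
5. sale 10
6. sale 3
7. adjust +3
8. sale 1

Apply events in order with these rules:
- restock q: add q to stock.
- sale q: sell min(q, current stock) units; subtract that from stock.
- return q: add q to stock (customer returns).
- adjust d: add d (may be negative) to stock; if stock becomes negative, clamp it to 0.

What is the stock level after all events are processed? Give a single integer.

Processing events:
Start: stock = 21
  Event 1 (sale 13): sell min(13,21)=13. stock: 21 - 13 = 8. total_sold = 13
  Event 2 (sale 4): sell min(4,8)=4. stock: 8 - 4 = 4. total_sold = 17
  Event 3 (restock 22): 4 + 22 = 26
  Event 4 (restock 6): 26 + 6 = 32
  Event 5 (sale 10): sell min(10,32)=10. stock: 32 - 10 = 22. total_sold = 27
  Event 6 (sale 3): sell min(3,22)=3. stock: 22 - 3 = 19. total_sold = 30
  Event 7 (adjust +3): 19 + 3 = 22
  Event 8 (sale 1): sell min(1,22)=1. stock: 22 - 1 = 21. total_sold = 31
Final: stock = 21, total_sold = 31

Answer: 21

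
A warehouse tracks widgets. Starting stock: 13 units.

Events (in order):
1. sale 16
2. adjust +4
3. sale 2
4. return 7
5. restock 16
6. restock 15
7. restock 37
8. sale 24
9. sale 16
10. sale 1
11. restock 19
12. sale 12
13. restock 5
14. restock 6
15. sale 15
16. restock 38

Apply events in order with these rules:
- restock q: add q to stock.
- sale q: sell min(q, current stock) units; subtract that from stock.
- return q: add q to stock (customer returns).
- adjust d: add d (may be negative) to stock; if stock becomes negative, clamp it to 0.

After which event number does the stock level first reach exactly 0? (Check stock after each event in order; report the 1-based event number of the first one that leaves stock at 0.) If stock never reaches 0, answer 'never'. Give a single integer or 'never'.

Processing events:
Start: stock = 13
  Event 1 (sale 16): sell min(16,13)=13. stock: 13 - 13 = 0. total_sold = 13
  Event 2 (adjust +4): 0 + 4 = 4
  Event 3 (sale 2): sell min(2,4)=2. stock: 4 - 2 = 2. total_sold = 15
  Event 4 (return 7): 2 + 7 = 9
  Event 5 (restock 16): 9 + 16 = 25
  Event 6 (restock 15): 25 + 15 = 40
  Event 7 (restock 37): 40 + 37 = 77
  Event 8 (sale 24): sell min(24,77)=24. stock: 77 - 24 = 53. total_sold = 39
  Event 9 (sale 16): sell min(16,53)=16. stock: 53 - 16 = 37. total_sold = 55
  Event 10 (sale 1): sell min(1,37)=1. stock: 37 - 1 = 36. total_sold = 56
  Event 11 (restock 19): 36 + 19 = 55
  Event 12 (sale 12): sell min(12,55)=12. stock: 55 - 12 = 43. total_sold = 68
  Event 13 (restock 5): 43 + 5 = 48
  Event 14 (restock 6): 48 + 6 = 54
  Event 15 (sale 15): sell min(15,54)=15. stock: 54 - 15 = 39. total_sold = 83
  Event 16 (restock 38): 39 + 38 = 77
Final: stock = 77, total_sold = 83

First zero at event 1.

Answer: 1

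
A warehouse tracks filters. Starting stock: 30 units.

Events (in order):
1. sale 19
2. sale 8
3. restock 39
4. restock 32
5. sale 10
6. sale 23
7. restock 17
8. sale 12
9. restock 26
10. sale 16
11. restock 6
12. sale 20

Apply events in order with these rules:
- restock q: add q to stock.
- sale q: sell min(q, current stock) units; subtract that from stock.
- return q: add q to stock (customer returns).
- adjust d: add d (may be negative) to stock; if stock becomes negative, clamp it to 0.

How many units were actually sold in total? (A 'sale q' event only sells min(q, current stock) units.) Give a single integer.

Answer: 108

Derivation:
Processing events:
Start: stock = 30
  Event 1 (sale 19): sell min(19,30)=19. stock: 30 - 19 = 11. total_sold = 19
  Event 2 (sale 8): sell min(8,11)=8. stock: 11 - 8 = 3. total_sold = 27
  Event 3 (restock 39): 3 + 39 = 42
  Event 4 (restock 32): 42 + 32 = 74
  Event 5 (sale 10): sell min(10,74)=10. stock: 74 - 10 = 64. total_sold = 37
  Event 6 (sale 23): sell min(23,64)=23. stock: 64 - 23 = 41. total_sold = 60
  Event 7 (restock 17): 41 + 17 = 58
  Event 8 (sale 12): sell min(12,58)=12. stock: 58 - 12 = 46. total_sold = 72
  Event 9 (restock 26): 46 + 26 = 72
  Event 10 (sale 16): sell min(16,72)=16. stock: 72 - 16 = 56. total_sold = 88
  Event 11 (restock 6): 56 + 6 = 62
  Event 12 (sale 20): sell min(20,62)=20. stock: 62 - 20 = 42. total_sold = 108
Final: stock = 42, total_sold = 108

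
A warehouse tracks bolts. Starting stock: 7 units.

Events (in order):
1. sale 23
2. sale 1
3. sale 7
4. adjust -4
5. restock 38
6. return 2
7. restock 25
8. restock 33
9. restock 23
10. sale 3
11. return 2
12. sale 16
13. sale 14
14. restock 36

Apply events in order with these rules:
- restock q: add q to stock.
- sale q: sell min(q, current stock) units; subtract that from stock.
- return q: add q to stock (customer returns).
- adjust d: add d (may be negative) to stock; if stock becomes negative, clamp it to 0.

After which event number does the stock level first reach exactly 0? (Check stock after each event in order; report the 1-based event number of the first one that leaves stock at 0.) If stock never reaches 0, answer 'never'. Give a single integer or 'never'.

Answer: 1

Derivation:
Processing events:
Start: stock = 7
  Event 1 (sale 23): sell min(23,7)=7. stock: 7 - 7 = 0. total_sold = 7
  Event 2 (sale 1): sell min(1,0)=0. stock: 0 - 0 = 0. total_sold = 7
  Event 3 (sale 7): sell min(7,0)=0. stock: 0 - 0 = 0. total_sold = 7
  Event 4 (adjust -4): 0 + -4 = 0 (clamped to 0)
  Event 5 (restock 38): 0 + 38 = 38
  Event 6 (return 2): 38 + 2 = 40
  Event 7 (restock 25): 40 + 25 = 65
  Event 8 (restock 33): 65 + 33 = 98
  Event 9 (restock 23): 98 + 23 = 121
  Event 10 (sale 3): sell min(3,121)=3. stock: 121 - 3 = 118. total_sold = 10
  Event 11 (return 2): 118 + 2 = 120
  Event 12 (sale 16): sell min(16,120)=16. stock: 120 - 16 = 104. total_sold = 26
  Event 13 (sale 14): sell min(14,104)=14. stock: 104 - 14 = 90. total_sold = 40
  Event 14 (restock 36): 90 + 36 = 126
Final: stock = 126, total_sold = 40

First zero at event 1.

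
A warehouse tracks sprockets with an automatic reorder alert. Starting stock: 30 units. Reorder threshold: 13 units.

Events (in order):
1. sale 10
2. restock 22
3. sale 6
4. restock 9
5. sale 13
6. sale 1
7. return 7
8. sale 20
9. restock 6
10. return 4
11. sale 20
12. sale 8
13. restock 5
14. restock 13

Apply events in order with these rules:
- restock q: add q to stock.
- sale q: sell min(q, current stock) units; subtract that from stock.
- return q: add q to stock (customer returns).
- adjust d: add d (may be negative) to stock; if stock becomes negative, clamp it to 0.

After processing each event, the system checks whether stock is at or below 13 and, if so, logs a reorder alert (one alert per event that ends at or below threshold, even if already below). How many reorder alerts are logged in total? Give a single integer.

Answer: 3

Derivation:
Processing events:
Start: stock = 30
  Event 1 (sale 10): sell min(10,30)=10. stock: 30 - 10 = 20. total_sold = 10
  Event 2 (restock 22): 20 + 22 = 42
  Event 3 (sale 6): sell min(6,42)=6. stock: 42 - 6 = 36. total_sold = 16
  Event 4 (restock 9): 36 + 9 = 45
  Event 5 (sale 13): sell min(13,45)=13. stock: 45 - 13 = 32. total_sold = 29
  Event 6 (sale 1): sell min(1,32)=1. stock: 32 - 1 = 31. total_sold = 30
  Event 7 (return 7): 31 + 7 = 38
  Event 8 (sale 20): sell min(20,38)=20. stock: 38 - 20 = 18. total_sold = 50
  Event 9 (restock 6): 18 + 6 = 24
  Event 10 (return 4): 24 + 4 = 28
  Event 11 (sale 20): sell min(20,28)=20. stock: 28 - 20 = 8. total_sold = 70
  Event 12 (sale 8): sell min(8,8)=8. stock: 8 - 8 = 0. total_sold = 78
  Event 13 (restock 5): 0 + 5 = 5
  Event 14 (restock 13): 5 + 13 = 18
Final: stock = 18, total_sold = 78

Checking against threshold 13:
  After event 1: stock=20 > 13
  After event 2: stock=42 > 13
  After event 3: stock=36 > 13
  After event 4: stock=45 > 13
  After event 5: stock=32 > 13
  After event 6: stock=31 > 13
  After event 7: stock=38 > 13
  After event 8: stock=18 > 13
  After event 9: stock=24 > 13
  After event 10: stock=28 > 13
  After event 11: stock=8 <= 13 -> ALERT
  After event 12: stock=0 <= 13 -> ALERT
  After event 13: stock=5 <= 13 -> ALERT
  After event 14: stock=18 > 13
Alert events: [11, 12, 13]. Count = 3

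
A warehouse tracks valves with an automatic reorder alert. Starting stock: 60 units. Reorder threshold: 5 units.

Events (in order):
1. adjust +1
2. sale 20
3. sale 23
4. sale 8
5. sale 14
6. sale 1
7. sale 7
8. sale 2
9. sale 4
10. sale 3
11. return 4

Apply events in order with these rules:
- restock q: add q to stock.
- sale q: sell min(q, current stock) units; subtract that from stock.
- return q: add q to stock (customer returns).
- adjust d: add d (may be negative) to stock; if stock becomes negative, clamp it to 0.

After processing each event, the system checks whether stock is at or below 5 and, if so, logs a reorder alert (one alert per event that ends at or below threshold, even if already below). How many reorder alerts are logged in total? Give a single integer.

Answer: 7

Derivation:
Processing events:
Start: stock = 60
  Event 1 (adjust +1): 60 + 1 = 61
  Event 2 (sale 20): sell min(20,61)=20. stock: 61 - 20 = 41. total_sold = 20
  Event 3 (sale 23): sell min(23,41)=23. stock: 41 - 23 = 18. total_sold = 43
  Event 4 (sale 8): sell min(8,18)=8. stock: 18 - 8 = 10. total_sold = 51
  Event 5 (sale 14): sell min(14,10)=10. stock: 10 - 10 = 0. total_sold = 61
  Event 6 (sale 1): sell min(1,0)=0. stock: 0 - 0 = 0. total_sold = 61
  Event 7 (sale 7): sell min(7,0)=0. stock: 0 - 0 = 0. total_sold = 61
  Event 8 (sale 2): sell min(2,0)=0. stock: 0 - 0 = 0. total_sold = 61
  Event 9 (sale 4): sell min(4,0)=0. stock: 0 - 0 = 0. total_sold = 61
  Event 10 (sale 3): sell min(3,0)=0. stock: 0 - 0 = 0. total_sold = 61
  Event 11 (return 4): 0 + 4 = 4
Final: stock = 4, total_sold = 61

Checking against threshold 5:
  After event 1: stock=61 > 5
  After event 2: stock=41 > 5
  After event 3: stock=18 > 5
  After event 4: stock=10 > 5
  After event 5: stock=0 <= 5 -> ALERT
  After event 6: stock=0 <= 5 -> ALERT
  After event 7: stock=0 <= 5 -> ALERT
  After event 8: stock=0 <= 5 -> ALERT
  After event 9: stock=0 <= 5 -> ALERT
  After event 10: stock=0 <= 5 -> ALERT
  After event 11: stock=4 <= 5 -> ALERT
Alert events: [5, 6, 7, 8, 9, 10, 11]. Count = 7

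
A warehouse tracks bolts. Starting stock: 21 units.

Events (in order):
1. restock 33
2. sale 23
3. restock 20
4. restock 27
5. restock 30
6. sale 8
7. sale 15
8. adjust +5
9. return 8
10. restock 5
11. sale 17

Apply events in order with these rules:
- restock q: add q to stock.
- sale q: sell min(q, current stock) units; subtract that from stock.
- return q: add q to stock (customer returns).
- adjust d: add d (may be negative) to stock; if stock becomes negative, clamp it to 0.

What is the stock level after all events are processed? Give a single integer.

Processing events:
Start: stock = 21
  Event 1 (restock 33): 21 + 33 = 54
  Event 2 (sale 23): sell min(23,54)=23. stock: 54 - 23 = 31. total_sold = 23
  Event 3 (restock 20): 31 + 20 = 51
  Event 4 (restock 27): 51 + 27 = 78
  Event 5 (restock 30): 78 + 30 = 108
  Event 6 (sale 8): sell min(8,108)=8. stock: 108 - 8 = 100. total_sold = 31
  Event 7 (sale 15): sell min(15,100)=15. stock: 100 - 15 = 85. total_sold = 46
  Event 8 (adjust +5): 85 + 5 = 90
  Event 9 (return 8): 90 + 8 = 98
  Event 10 (restock 5): 98 + 5 = 103
  Event 11 (sale 17): sell min(17,103)=17. stock: 103 - 17 = 86. total_sold = 63
Final: stock = 86, total_sold = 63

Answer: 86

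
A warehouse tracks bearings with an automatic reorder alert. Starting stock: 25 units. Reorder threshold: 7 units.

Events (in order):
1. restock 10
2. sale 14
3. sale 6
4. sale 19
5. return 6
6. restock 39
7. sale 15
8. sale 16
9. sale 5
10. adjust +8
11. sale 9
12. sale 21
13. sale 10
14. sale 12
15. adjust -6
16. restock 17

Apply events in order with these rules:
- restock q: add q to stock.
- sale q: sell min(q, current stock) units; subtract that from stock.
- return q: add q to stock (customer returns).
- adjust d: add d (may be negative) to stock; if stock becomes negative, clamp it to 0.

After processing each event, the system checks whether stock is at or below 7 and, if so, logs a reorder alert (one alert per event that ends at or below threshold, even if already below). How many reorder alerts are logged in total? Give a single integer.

Answer: 6

Derivation:
Processing events:
Start: stock = 25
  Event 1 (restock 10): 25 + 10 = 35
  Event 2 (sale 14): sell min(14,35)=14. stock: 35 - 14 = 21. total_sold = 14
  Event 3 (sale 6): sell min(6,21)=6. stock: 21 - 6 = 15. total_sold = 20
  Event 4 (sale 19): sell min(19,15)=15. stock: 15 - 15 = 0. total_sold = 35
  Event 5 (return 6): 0 + 6 = 6
  Event 6 (restock 39): 6 + 39 = 45
  Event 7 (sale 15): sell min(15,45)=15. stock: 45 - 15 = 30. total_sold = 50
  Event 8 (sale 16): sell min(16,30)=16. stock: 30 - 16 = 14. total_sold = 66
  Event 9 (sale 5): sell min(5,14)=5. stock: 14 - 5 = 9. total_sold = 71
  Event 10 (adjust +8): 9 + 8 = 17
  Event 11 (sale 9): sell min(9,17)=9. stock: 17 - 9 = 8. total_sold = 80
  Event 12 (sale 21): sell min(21,8)=8. stock: 8 - 8 = 0. total_sold = 88
  Event 13 (sale 10): sell min(10,0)=0. stock: 0 - 0 = 0. total_sold = 88
  Event 14 (sale 12): sell min(12,0)=0. stock: 0 - 0 = 0. total_sold = 88
  Event 15 (adjust -6): 0 + -6 = 0 (clamped to 0)
  Event 16 (restock 17): 0 + 17 = 17
Final: stock = 17, total_sold = 88

Checking against threshold 7:
  After event 1: stock=35 > 7
  After event 2: stock=21 > 7
  After event 3: stock=15 > 7
  After event 4: stock=0 <= 7 -> ALERT
  After event 5: stock=6 <= 7 -> ALERT
  After event 6: stock=45 > 7
  After event 7: stock=30 > 7
  After event 8: stock=14 > 7
  After event 9: stock=9 > 7
  After event 10: stock=17 > 7
  After event 11: stock=8 > 7
  After event 12: stock=0 <= 7 -> ALERT
  After event 13: stock=0 <= 7 -> ALERT
  After event 14: stock=0 <= 7 -> ALERT
  After event 15: stock=0 <= 7 -> ALERT
  After event 16: stock=17 > 7
Alert events: [4, 5, 12, 13, 14, 15]. Count = 6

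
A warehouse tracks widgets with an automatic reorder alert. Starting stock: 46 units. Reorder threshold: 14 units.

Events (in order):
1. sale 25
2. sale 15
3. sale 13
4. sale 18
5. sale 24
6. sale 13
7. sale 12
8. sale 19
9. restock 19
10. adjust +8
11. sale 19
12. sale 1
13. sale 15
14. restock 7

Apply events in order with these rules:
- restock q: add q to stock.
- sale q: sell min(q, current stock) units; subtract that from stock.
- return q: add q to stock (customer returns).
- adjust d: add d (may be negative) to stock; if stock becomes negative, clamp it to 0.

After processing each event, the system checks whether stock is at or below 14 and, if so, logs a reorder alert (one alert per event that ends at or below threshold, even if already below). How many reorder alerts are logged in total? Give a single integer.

Processing events:
Start: stock = 46
  Event 1 (sale 25): sell min(25,46)=25. stock: 46 - 25 = 21. total_sold = 25
  Event 2 (sale 15): sell min(15,21)=15. stock: 21 - 15 = 6. total_sold = 40
  Event 3 (sale 13): sell min(13,6)=6. stock: 6 - 6 = 0. total_sold = 46
  Event 4 (sale 18): sell min(18,0)=0. stock: 0 - 0 = 0. total_sold = 46
  Event 5 (sale 24): sell min(24,0)=0. stock: 0 - 0 = 0. total_sold = 46
  Event 6 (sale 13): sell min(13,0)=0. stock: 0 - 0 = 0. total_sold = 46
  Event 7 (sale 12): sell min(12,0)=0. stock: 0 - 0 = 0. total_sold = 46
  Event 8 (sale 19): sell min(19,0)=0. stock: 0 - 0 = 0. total_sold = 46
  Event 9 (restock 19): 0 + 19 = 19
  Event 10 (adjust +8): 19 + 8 = 27
  Event 11 (sale 19): sell min(19,27)=19. stock: 27 - 19 = 8. total_sold = 65
  Event 12 (sale 1): sell min(1,8)=1. stock: 8 - 1 = 7. total_sold = 66
  Event 13 (sale 15): sell min(15,7)=7. stock: 7 - 7 = 0. total_sold = 73
  Event 14 (restock 7): 0 + 7 = 7
Final: stock = 7, total_sold = 73

Checking against threshold 14:
  After event 1: stock=21 > 14
  After event 2: stock=6 <= 14 -> ALERT
  After event 3: stock=0 <= 14 -> ALERT
  After event 4: stock=0 <= 14 -> ALERT
  After event 5: stock=0 <= 14 -> ALERT
  After event 6: stock=0 <= 14 -> ALERT
  After event 7: stock=0 <= 14 -> ALERT
  After event 8: stock=0 <= 14 -> ALERT
  After event 9: stock=19 > 14
  After event 10: stock=27 > 14
  After event 11: stock=8 <= 14 -> ALERT
  After event 12: stock=7 <= 14 -> ALERT
  After event 13: stock=0 <= 14 -> ALERT
  After event 14: stock=7 <= 14 -> ALERT
Alert events: [2, 3, 4, 5, 6, 7, 8, 11, 12, 13, 14]. Count = 11

Answer: 11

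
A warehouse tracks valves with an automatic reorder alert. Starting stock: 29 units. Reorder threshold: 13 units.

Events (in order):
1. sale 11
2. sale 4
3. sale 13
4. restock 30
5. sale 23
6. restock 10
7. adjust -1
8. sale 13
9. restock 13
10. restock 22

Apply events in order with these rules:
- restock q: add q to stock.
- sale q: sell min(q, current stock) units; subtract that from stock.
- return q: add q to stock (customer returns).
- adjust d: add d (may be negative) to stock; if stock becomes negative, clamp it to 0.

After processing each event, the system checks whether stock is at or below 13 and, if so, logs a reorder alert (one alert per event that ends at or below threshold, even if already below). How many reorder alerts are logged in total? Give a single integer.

Answer: 3

Derivation:
Processing events:
Start: stock = 29
  Event 1 (sale 11): sell min(11,29)=11. stock: 29 - 11 = 18. total_sold = 11
  Event 2 (sale 4): sell min(4,18)=4. stock: 18 - 4 = 14. total_sold = 15
  Event 3 (sale 13): sell min(13,14)=13. stock: 14 - 13 = 1. total_sold = 28
  Event 4 (restock 30): 1 + 30 = 31
  Event 5 (sale 23): sell min(23,31)=23. stock: 31 - 23 = 8. total_sold = 51
  Event 6 (restock 10): 8 + 10 = 18
  Event 7 (adjust -1): 18 + -1 = 17
  Event 8 (sale 13): sell min(13,17)=13. stock: 17 - 13 = 4. total_sold = 64
  Event 9 (restock 13): 4 + 13 = 17
  Event 10 (restock 22): 17 + 22 = 39
Final: stock = 39, total_sold = 64

Checking against threshold 13:
  After event 1: stock=18 > 13
  After event 2: stock=14 > 13
  After event 3: stock=1 <= 13 -> ALERT
  After event 4: stock=31 > 13
  After event 5: stock=8 <= 13 -> ALERT
  After event 6: stock=18 > 13
  After event 7: stock=17 > 13
  After event 8: stock=4 <= 13 -> ALERT
  After event 9: stock=17 > 13
  After event 10: stock=39 > 13
Alert events: [3, 5, 8]. Count = 3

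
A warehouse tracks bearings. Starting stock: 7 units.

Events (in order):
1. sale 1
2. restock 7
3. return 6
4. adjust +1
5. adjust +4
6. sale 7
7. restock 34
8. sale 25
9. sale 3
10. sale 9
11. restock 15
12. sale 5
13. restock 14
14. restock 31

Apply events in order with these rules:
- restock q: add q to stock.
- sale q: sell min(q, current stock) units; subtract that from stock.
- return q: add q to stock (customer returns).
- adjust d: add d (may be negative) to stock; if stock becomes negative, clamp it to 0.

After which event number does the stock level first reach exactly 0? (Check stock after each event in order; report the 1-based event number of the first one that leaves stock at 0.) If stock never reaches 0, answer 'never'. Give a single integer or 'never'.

Answer: never

Derivation:
Processing events:
Start: stock = 7
  Event 1 (sale 1): sell min(1,7)=1. stock: 7 - 1 = 6. total_sold = 1
  Event 2 (restock 7): 6 + 7 = 13
  Event 3 (return 6): 13 + 6 = 19
  Event 4 (adjust +1): 19 + 1 = 20
  Event 5 (adjust +4): 20 + 4 = 24
  Event 6 (sale 7): sell min(7,24)=7. stock: 24 - 7 = 17. total_sold = 8
  Event 7 (restock 34): 17 + 34 = 51
  Event 8 (sale 25): sell min(25,51)=25. stock: 51 - 25 = 26. total_sold = 33
  Event 9 (sale 3): sell min(3,26)=3. stock: 26 - 3 = 23. total_sold = 36
  Event 10 (sale 9): sell min(9,23)=9. stock: 23 - 9 = 14. total_sold = 45
  Event 11 (restock 15): 14 + 15 = 29
  Event 12 (sale 5): sell min(5,29)=5. stock: 29 - 5 = 24. total_sold = 50
  Event 13 (restock 14): 24 + 14 = 38
  Event 14 (restock 31): 38 + 31 = 69
Final: stock = 69, total_sold = 50

Stock never reaches 0.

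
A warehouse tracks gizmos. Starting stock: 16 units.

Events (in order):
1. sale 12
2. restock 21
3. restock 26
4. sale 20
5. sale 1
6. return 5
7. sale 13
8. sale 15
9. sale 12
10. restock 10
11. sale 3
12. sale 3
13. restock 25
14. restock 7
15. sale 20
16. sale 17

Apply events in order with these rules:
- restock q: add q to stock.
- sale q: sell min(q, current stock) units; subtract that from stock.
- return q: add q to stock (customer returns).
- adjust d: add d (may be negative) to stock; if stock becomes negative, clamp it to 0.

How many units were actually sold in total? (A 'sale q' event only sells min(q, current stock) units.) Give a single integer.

Answer: 110

Derivation:
Processing events:
Start: stock = 16
  Event 1 (sale 12): sell min(12,16)=12. stock: 16 - 12 = 4. total_sold = 12
  Event 2 (restock 21): 4 + 21 = 25
  Event 3 (restock 26): 25 + 26 = 51
  Event 4 (sale 20): sell min(20,51)=20. stock: 51 - 20 = 31. total_sold = 32
  Event 5 (sale 1): sell min(1,31)=1. stock: 31 - 1 = 30. total_sold = 33
  Event 6 (return 5): 30 + 5 = 35
  Event 7 (sale 13): sell min(13,35)=13. stock: 35 - 13 = 22. total_sold = 46
  Event 8 (sale 15): sell min(15,22)=15. stock: 22 - 15 = 7. total_sold = 61
  Event 9 (sale 12): sell min(12,7)=7. stock: 7 - 7 = 0. total_sold = 68
  Event 10 (restock 10): 0 + 10 = 10
  Event 11 (sale 3): sell min(3,10)=3. stock: 10 - 3 = 7. total_sold = 71
  Event 12 (sale 3): sell min(3,7)=3. stock: 7 - 3 = 4. total_sold = 74
  Event 13 (restock 25): 4 + 25 = 29
  Event 14 (restock 7): 29 + 7 = 36
  Event 15 (sale 20): sell min(20,36)=20. stock: 36 - 20 = 16. total_sold = 94
  Event 16 (sale 17): sell min(17,16)=16. stock: 16 - 16 = 0. total_sold = 110
Final: stock = 0, total_sold = 110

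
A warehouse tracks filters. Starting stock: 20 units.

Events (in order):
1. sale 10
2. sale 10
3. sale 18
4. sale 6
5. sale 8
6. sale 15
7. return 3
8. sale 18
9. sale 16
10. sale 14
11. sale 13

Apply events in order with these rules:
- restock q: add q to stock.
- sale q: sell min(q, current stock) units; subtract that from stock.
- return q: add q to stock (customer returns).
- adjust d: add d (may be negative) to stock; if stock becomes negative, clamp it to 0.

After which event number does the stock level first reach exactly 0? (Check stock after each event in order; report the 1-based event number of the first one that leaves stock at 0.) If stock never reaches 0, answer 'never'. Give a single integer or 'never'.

Processing events:
Start: stock = 20
  Event 1 (sale 10): sell min(10,20)=10. stock: 20 - 10 = 10. total_sold = 10
  Event 2 (sale 10): sell min(10,10)=10. stock: 10 - 10 = 0. total_sold = 20
  Event 3 (sale 18): sell min(18,0)=0. stock: 0 - 0 = 0. total_sold = 20
  Event 4 (sale 6): sell min(6,0)=0. stock: 0 - 0 = 0. total_sold = 20
  Event 5 (sale 8): sell min(8,0)=0. stock: 0 - 0 = 0. total_sold = 20
  Event 6 (sale 15): sell min(15,0)=0. stock: 0 - 0 = 0. total_sold = 20
  Event 7 (return 3): 0 + 3 = 3
  Event 8 (sale 18): sell min(18,3)=3. stock: 3 - 3 = 0. total_sold = 23
  Event 9 (sale 16): sell min(16,0)=0. stock: 0 - 0 = 0. total_sold = 23
  Event 10 (sale 14): sell min(14,0)=0. stock: 0 - 0 = 0. total_sold = 23
  Event 11 (sale 13): sell min(13,0)=0. stock: 0 - 0 = 0. total_sold = 23
Final: stock = 0, total_sold = 23

First zero at event 2.

Answer: 2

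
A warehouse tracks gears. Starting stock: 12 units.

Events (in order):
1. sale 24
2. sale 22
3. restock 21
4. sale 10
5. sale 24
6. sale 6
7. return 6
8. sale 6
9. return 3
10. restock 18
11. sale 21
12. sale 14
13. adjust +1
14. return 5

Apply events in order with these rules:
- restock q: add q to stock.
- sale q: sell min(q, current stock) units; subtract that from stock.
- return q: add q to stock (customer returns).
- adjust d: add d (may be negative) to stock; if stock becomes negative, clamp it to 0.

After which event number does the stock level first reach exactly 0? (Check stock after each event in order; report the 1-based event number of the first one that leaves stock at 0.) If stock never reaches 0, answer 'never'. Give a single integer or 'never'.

Answer: 1

Derivation:
Processing events:
Start: stock = 12
  Event 1 (sale 24): sell min(24,12)=12. stock: 12 - 12 = 0. total_sold = 12
  Event 2 (sale 22): sell min(22,0)=0. stock: 0 - 0 = 0. total_sold = 12
  Event 3 (restock 21): 0 + 21 = 21
  Event 4 (sale 10): sell min(10,21)=10. stock: 21 - 10 = 11. total_sold = 22
  Event 5 (sale 24): sell min(24,11)=11. stock: 11 - 11 = 0. total_sold = 33
  Event 6 (sale 6): sell min(6,0)=0. stock: 0 - 0 = 0. total_sold = 33
  Event 7 (return 6): 0 + 6 = 6
  Event 8 (sale 6): sell min(6,6)=6. stock: 6 - 6 = 0. total_sold = 39
  Event 9 (return 3): 0 + 3 = 3
  Event 10 (restock 18): 3 + 18 = 21
  Event 11 (sale 21): sell min(21,21)=21. stock: 21 - 21 = 0. total_sold = 60
  Event 12 (sale 14): sell min(14,0)=0. stock: 0 - 0 = 0. total_sold = 60
  Event 13 (adjust +1): 0 + 1 = 1
  Event 14 (return 5): 1 + 5 = 6
Final: stock = 6, total_sold = 60

First zero at event 1.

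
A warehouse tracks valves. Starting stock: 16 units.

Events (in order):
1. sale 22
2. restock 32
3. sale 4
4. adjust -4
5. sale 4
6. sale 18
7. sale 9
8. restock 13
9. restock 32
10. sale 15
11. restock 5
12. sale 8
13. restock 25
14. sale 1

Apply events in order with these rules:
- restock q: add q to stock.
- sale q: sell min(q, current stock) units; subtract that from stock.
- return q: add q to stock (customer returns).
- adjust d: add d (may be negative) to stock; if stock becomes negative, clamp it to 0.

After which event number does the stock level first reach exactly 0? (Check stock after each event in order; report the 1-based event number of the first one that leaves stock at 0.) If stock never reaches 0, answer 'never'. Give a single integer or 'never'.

Processing events:
Start: stock = 16
  Event 1 (sale 22): sell min(22,16)=16. stock: 16 - 16 = 0. total_sold = 16
  Event 2 (restock 32): 0 + 32 = 32
  Event 3 (sale 4): sell min(4,32)=4. stock: 32 - 4 = 28. total_sold = 20
  Event 4 (adjust -4): 28 + -4 = 24
  Event 5 (sale 4): sell min(4,24)=4. stock: 24 - 4 = 20. total_sold = 24
  Event 6 (sale 18): sell min(18,20)=18. stock: 20 - 18 = 2. total_sold = 42
  Event 7 (sale 9): sell min(9,2)=2. stock: 2 - 2 = 0. total_sold = 44
  Event 8 (restock 13): 0 + 13 = 13
  Event 9 (restock 32): 13 + 32 = 45
  Event 10 (sale 15): sell min(15,45)=15. stock: 45 - 15 = 30. total_sold = 59
  Event 11 (restock 5): 30 + 5 = 35
  Event 12 (sale 8): sell min(8,35)=8. stock: 35 - 8 = 27. total_sold = 67
  Event 13 (restock 25): 27 + 25 = 52
  Event 14 (sale 1): sell min(1,52)=1. stock: 52 - 1 = 51. total_sold = 68
Final: stock = 51, total_sold = 68

First zero at event 1.

Answer: 1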